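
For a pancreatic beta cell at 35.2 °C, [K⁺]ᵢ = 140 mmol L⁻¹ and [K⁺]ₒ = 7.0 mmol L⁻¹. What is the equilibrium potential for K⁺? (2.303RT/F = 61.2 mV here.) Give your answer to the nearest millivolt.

E = (61.2/z) · log₁₀([K⁺]_out/[K⁺]_in) with z = +1.
= (61.2/1) · log₁₀(7.0/140) = 61.20 · log₁₀(0.05)
= 61.20 · (-1.3010) = -79.62 mV

-80 mV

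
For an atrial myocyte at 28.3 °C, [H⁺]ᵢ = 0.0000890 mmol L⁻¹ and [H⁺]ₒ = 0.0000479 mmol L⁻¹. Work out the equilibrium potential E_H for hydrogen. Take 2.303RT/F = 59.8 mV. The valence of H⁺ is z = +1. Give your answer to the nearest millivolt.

-16 mV

E = (59.8/z) · log₁₀([H⁺]_out/[H⁺]_in) with z = +1.
= (59.8/1) · log₁₀(0.0000479/0.0000890) = 59.80 · log₁₀(0.5382)
= 59.80 · (-0.2691) = -16.09 mV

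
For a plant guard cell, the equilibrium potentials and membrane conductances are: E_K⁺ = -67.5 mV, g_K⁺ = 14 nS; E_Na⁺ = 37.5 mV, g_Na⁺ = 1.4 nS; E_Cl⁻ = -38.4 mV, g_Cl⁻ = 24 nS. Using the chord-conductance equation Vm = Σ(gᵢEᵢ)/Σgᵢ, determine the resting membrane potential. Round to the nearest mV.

Σ gᵢEᵢ = 14·(-67.5) + 1.4·(37.5) + 24·(-38.4) = -1814.10
Σ gᵢ = 14 + 1.4 + 24 = 39.4
Vm = -1814.10 / 39.4 = -46.04 mV

-46 mV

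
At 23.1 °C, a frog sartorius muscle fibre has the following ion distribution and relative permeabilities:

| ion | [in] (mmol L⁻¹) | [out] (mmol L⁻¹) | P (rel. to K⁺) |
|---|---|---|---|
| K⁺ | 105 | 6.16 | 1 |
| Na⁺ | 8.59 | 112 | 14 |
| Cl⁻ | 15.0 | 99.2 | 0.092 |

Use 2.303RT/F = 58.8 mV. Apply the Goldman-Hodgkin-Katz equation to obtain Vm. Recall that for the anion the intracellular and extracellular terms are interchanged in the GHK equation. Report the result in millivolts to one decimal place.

Vm = 58.8 · log₁₀[(Σ P·[cation]ₒ + Σ P·[anion]ᵢ) / (Σ P·[cation]ᵢ + Σ P·[anion]ₒ)]
Numerator = 1×6.16 + 14×112 + 0.092×15.0 = 1576
Denominator = 1×105 + 14×8.59 + 0.092×99.2 = 234.4
Vm = 58.8 · log₁₀(6.722) = 58.8 × (0.8275) = 48.66 mV

48.7 mV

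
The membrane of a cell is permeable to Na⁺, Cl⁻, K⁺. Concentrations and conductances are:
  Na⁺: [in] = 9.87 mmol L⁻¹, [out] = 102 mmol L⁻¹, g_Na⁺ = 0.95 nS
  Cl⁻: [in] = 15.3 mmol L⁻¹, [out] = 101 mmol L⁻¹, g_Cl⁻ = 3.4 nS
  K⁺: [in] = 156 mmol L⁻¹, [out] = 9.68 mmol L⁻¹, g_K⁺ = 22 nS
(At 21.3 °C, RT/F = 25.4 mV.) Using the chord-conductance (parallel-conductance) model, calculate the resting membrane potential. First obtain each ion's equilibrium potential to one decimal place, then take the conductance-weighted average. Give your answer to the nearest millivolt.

-63 mV

E_Na⁺ = (25.4/1)·ln(102/9.87) = 59.3 mV
E_Cl⁻ = (25.4/-1)·ln(101/15.3) = -47.9 mV
E_K⁺ = (25.4/1)·ln(9.68/156) = -70.6 mV
Vm = (Σ gᵢEᵢ)/(Σ gᵢ) = (0.95·59.3 + 3.4·-47.9 + 22·-70.6) / (0.95 + 3.4 + 22)
= -1659.72 / 26.35 = -62.99 mV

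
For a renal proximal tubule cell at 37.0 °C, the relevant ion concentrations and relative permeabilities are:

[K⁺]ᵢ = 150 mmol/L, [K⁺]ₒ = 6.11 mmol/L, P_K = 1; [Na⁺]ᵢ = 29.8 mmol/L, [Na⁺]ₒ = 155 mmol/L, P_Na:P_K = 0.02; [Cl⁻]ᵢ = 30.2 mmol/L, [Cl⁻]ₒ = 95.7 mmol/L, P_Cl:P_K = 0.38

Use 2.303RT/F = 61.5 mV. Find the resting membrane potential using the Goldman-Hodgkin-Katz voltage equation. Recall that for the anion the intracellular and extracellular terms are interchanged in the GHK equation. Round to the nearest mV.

Vm = 61.5 · log₁₀[(Σ P·[cation]ₒ + Σ P·[anion]ᵢ) / (Σ P·[cation]ᵢ + Σ P·[anion]ₒ)]
Numerator = 1×6.11 + 0.02×155 + 0.38×30.2 = 20.69
Denominator = 1×150 + 0.02×29.8 + 0.38×95.7 = 187
Vm = 61.5 · log₁₀(0.11064) = 61.5 × (-0.9561) = -58.80 mV

-59 mV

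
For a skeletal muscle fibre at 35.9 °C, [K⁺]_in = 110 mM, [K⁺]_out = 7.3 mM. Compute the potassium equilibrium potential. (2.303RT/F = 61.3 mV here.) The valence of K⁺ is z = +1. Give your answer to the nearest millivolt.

-72 mV

E = (61.3/z) · log₁₀([K⁺]_out/[K⁺]_in) with z = +1.
= (61.3/1) · log₁₀(7.3/110) = 61.30 · log₁₀(0.06636)
= 61.30 · (-1.1781) = -72.22 mV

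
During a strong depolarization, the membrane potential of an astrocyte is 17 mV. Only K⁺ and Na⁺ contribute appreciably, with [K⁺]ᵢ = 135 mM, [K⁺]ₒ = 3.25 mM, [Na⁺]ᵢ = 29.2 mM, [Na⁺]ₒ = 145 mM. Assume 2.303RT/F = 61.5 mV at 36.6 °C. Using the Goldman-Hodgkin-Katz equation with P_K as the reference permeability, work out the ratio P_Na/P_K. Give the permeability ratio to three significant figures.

Let α = P_Na/P_K. GHK: Vm = 61.5·log₁₀[(Kₒ + α·Naₒ)/(Kᵢ + α·Naᵢ)].
10^(Vm/61.5) = 10^(17.0/61.5) = 1.8898
So 1.8898·(Kᵢ + α·Naᵢ) = Kₒ + α·Naₒ → α = (1.8898·135.0 − 3.25) / (145.0 − 1.8898·29.2)
α = (255.1 − 3.25) / (145.0 − 55.18) = 251.9/89.82 = 2.804

2.80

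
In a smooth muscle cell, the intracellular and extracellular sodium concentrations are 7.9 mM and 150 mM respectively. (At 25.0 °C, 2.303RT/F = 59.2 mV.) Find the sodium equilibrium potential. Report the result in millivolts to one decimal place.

E = (59.2/z) · log₁₀([Na⁺]_out/[Na⁺]_in) with z = +1.
= (59.2/1) · log₁₀(150/7.9) = 59.20 · log₁₀(18.99)
= 59.20 · (1.2785) = 75.69 mV

75.7 mV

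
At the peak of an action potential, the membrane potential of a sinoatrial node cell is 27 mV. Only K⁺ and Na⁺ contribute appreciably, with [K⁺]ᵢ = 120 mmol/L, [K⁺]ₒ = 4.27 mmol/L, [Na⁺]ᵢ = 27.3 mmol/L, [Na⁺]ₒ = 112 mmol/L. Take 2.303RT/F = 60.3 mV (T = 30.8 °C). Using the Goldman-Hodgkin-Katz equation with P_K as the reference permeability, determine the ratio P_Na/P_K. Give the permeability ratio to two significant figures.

9.4

Let α = P_Na/P_K. GHK: Vm = 60.3·log₁₀[(Kₒ + α·Naₒ)/(Kᵢ + α·Naᵢ)].
10^(Vm/60.3) = 10^(27.0/60.3) = 2.8039
So 2.8039·(Kᵢ + α·Naᵢ) = Kₒ + α·Naₒ → α = (2.8039·120.0 − 4.27) / (112.0 − 2.8039·27.3)
α = (336.5 − 4.27) / (112.0 − 76.55) = 332.2/35.45 = 9.37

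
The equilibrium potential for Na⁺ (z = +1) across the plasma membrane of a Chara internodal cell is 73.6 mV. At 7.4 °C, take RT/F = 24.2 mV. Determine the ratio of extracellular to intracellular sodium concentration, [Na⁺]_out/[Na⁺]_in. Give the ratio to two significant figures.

ln([out]/[in]) = E·z/(24.2) = 73.6 × 1 / 24.2 = 3.0413
[out]/[in] = e^(3.0413) = 20.93

21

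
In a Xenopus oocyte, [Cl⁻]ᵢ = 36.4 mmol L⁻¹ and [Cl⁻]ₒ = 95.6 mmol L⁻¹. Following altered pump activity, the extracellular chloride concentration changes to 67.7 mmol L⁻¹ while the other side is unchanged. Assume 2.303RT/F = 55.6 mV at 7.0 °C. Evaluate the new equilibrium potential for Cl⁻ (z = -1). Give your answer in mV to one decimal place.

After the shift: [Cl⁻]_out = 67.7, [Cl⁻]_in = 36.4 mmol L⁻¹.
E_new = (55.6/-1)·log₁₀(67.7/36.4) = -55.60 · (0.2695) = -14.98 mV

-15.0 mV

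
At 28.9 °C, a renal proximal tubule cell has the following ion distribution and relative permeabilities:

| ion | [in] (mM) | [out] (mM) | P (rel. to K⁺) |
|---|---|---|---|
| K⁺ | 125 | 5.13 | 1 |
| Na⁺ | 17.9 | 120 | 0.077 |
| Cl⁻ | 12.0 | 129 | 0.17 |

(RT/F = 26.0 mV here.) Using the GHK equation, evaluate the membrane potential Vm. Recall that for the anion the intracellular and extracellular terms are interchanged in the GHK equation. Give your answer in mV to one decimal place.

Vm = 26.0 · ln[(Σ P·[cation]ₒ + Σ P·[anion]ᵢ) / (Σ P·[cation]ᵢ + Σ P·[anion]ₒ)]
Numerator = 1×5.13 + 0.077×120 + 0.17×12.0 = 16.41
Denominator = 1×125 + 0.077×17.9 + 0.17×129 = 148.3
Vm = 26.0 · ln(0.11065) = 26.0 × (-2.2014) = -57.24 mV

-57.2 mV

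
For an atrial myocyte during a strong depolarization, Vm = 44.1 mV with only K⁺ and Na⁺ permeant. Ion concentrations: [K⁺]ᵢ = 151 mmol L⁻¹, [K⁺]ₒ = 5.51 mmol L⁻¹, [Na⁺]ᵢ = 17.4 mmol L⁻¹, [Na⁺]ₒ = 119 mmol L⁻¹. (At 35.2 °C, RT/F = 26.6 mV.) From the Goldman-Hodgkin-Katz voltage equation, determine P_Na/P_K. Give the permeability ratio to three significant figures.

28.4

Let α = P_Na/P_K. GHK: Vm = 26.6·ln[(Kₒ + α·Naₒ)/(Kᵢ + α·Naᵢ)].
e^(Vm/26.6) = e^(44.1/26.6) = 5.2483
So 5.2483·(Kᵢ + α·Naᵢ) = Kₒ + α·Naₒ → α = (5.2483·151.0 − 5.51) / (119.0 − 5.2483·17.4)
α = (792.5 − 5.51) / (119.0 − 91.32) = 787/27.68 = 28.43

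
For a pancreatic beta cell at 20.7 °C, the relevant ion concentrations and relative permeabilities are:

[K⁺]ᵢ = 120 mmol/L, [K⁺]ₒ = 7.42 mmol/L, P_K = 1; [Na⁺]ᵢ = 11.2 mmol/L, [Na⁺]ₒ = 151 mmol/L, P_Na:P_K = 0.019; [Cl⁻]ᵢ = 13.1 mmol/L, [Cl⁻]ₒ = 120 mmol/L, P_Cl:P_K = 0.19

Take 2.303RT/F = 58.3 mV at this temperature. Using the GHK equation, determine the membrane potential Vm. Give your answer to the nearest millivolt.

Vm = 58.3 · log₁₀[(Σ P·[cation]ₒ + Σ P·[anion]ᵢ) / (Σ P·[cation]ᵢ + Σ P·[anion]ₒ)]
Numerator = 1×7.42 + 0.019×151 + 0.19×13.1 = 12.78
Denominator = 1×120 + 0.019×11.2 + 0.19×120 = 143
Vm = 58.3 · log₁₀(0.089349) = 58.3 × (-1.0489) = -61.15 mV

-61 mV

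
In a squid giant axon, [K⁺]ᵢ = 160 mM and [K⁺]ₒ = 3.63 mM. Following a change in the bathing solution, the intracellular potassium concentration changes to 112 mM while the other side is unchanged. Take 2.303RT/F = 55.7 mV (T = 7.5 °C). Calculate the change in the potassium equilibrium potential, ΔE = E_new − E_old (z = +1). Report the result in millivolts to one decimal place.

8.6 mV

E_old = (55.7/1)·log₁₀(3.63/160) = -91.58 mV
E_new = (55.7/1)·log₁₀(3.63/112) = -82.95 mV
ΔE = -82.95 − (-91.58) = 8.63 mV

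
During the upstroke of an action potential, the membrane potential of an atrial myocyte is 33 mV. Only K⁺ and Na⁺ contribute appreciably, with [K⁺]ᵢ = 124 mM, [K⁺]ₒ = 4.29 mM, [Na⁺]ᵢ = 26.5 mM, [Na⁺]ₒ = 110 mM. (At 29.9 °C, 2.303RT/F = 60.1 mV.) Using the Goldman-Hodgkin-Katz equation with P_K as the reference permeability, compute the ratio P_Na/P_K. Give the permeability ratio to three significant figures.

26.9

Let α = P_Na/P_K. GHK: Vm = 60.1·log₁₀[(Kₒ + α·Naₒ)/(Kᵢ + α·Naᵢ)].
10^(Vm/60.1) = 10^(33.0/60.1) = 3.5407
So 3.5407·(Kᵢ + α·Naᵢ) = Kₒ + α·Naₒ → α = (3.5407·124.0 − 4.29) / (110.0 − 3.5407·26.5)
α = (439 − 4.29) / (110.0 − 93.83) = 434.8/16.17 = 26.88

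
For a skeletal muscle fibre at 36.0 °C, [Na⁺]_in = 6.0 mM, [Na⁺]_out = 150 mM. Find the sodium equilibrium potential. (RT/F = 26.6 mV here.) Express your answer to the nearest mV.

86 mV

E = (26.6/z) · ln([Na⁺]_out/[Na⁺]_in) with z = +1.
= (26.6/1) · ln(150/6.0) = 26.60 · ln(25)
= 26.60 · (3.2189) = 85.62 mV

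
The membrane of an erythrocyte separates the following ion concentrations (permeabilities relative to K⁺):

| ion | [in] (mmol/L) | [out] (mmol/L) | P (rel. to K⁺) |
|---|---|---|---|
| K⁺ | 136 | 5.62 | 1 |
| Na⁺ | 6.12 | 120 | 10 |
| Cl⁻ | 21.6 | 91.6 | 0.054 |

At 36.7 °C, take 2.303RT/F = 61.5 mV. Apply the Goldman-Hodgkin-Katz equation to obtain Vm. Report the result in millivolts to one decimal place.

47.7 mV

Vm = 61.5 · log₁₀[(Σ P·[cation]ₒ + Σ P·[anion]ᵢ) / (Σ P·[cation]ᵢ + Σ P·[anion]ₒ)]
Numerator = 1×5.62 + 10×120 + 0.054×21.6 = 1207
Denominator = 1×136 + 10×6.12 + 0.054×91.6 = 202.1
Vm = 61.5 · log₁₀(5.9699) = 61.5 × (0.7760) = 47.72 mV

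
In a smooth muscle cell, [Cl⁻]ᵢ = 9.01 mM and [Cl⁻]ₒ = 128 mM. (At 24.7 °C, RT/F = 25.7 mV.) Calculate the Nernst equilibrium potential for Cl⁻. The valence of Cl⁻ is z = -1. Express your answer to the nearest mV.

-68 mV

E = (25.7/z) · ln([Cl⁻]_out/[Cl⁻]_in) with z = -1.
For an anion, dividing by z = -1 reverses the sign.
= (25.7/-1) · ln(128/9.01) = -25.70 · ln(14.21)
= -25.70 · (2.6537) = -68.20 mV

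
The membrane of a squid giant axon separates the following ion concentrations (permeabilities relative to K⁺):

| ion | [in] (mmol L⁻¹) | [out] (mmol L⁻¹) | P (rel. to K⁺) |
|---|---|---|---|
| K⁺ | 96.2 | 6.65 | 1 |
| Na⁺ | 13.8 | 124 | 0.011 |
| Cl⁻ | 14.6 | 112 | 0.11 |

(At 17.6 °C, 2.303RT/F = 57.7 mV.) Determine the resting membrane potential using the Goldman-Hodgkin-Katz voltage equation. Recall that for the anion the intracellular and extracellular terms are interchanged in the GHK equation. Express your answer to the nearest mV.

-61 mV

Vm = 57.7 · log₁₀[(Σ P·[cation]ₒ + Σ P·[anion]ᵢ) / (Σ P·[cation]ᵢ + Σ P·[anion]ₒ)]
Numerator = 1×6.65 + 0.011×124 + 0.11×14.6 = 9.62
Denominator = 1×96.2 + 0.011×13.8 + 0.11×112 = 108.7
Vm = 57.7 · log₁₀(0.088523) = 57.7 × (-1.0529) = -60.75 mV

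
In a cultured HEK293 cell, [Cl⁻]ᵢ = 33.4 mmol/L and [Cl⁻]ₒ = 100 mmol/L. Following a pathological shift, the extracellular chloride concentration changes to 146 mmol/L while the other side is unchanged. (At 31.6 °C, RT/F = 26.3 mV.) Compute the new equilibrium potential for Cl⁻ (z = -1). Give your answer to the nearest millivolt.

-39 mV

After the shift: [Cl⁻]_out = 146, [Cl⁻]_in = 33.4 mmol/L.
E_new = (26.3/-1)·ln(146/33.4) = -26.30 · (1.4751) = -38.79 mV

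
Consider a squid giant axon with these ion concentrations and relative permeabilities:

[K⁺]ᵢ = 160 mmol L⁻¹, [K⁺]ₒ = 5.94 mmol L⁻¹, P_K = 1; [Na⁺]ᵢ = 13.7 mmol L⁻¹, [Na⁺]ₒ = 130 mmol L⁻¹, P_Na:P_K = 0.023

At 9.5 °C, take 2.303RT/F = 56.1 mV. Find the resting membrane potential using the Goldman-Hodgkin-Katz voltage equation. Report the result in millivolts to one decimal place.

Vm = 56.1 · log₁₀[(Σ P·[cation]ₒ + Σ P·[anion]ᵢ) / (Σ P·[cation]ᵢ + Σ P·[anion]ₒ)]
Numerator = 1×5.94 + 0.023×130 = 8.93
Denominator = 1×160 + 0.023×13.7 = 160.3
Vm = 56.1 · log₁₀(0.055703) = 56.1 × (-1.2541) = -70.36 mV

-70.4 mV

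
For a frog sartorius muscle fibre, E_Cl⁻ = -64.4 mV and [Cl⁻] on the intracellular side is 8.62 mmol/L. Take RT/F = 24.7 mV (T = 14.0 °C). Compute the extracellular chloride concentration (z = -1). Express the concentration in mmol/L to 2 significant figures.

Nernst: E = (24.7/-1) · ln([out]/[in]), so ln([out]/[in]) = -64.4 × -1 / 24.7 = 2.6073.
[out]/[in] = e^(2.6073) = 13.56.
[out] = 13.56 × 8.62 = 116.9 mmol/L.

120 mmol/L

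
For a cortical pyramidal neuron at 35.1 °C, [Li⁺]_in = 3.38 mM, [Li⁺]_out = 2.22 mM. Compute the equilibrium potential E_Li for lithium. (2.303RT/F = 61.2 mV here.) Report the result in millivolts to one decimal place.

-11.2 mV

E = (61.2/z) · log₁₀([Li⁺]_out/[Li⁺]_in) with z = +1.
= (61.2/1) · log₁₀(2.22/3.38) = 61.20 · log₁₀(0.6568)
= 61.20 · (-0.1826) = -11.17 mV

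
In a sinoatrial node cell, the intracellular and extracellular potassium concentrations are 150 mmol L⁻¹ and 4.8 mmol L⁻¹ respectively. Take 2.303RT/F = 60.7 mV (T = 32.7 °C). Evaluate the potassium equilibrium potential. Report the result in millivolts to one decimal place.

-90.7 mV

E = (60.7/z) · log₁₀([K⁺]_out/[K⁺]_in) with z = +1.
= (60.7/1) · log₁₀(4.8/150) = 60.70 · log₁₀(0.032)
= 60.70 · (-1.4949) = -90.74 mV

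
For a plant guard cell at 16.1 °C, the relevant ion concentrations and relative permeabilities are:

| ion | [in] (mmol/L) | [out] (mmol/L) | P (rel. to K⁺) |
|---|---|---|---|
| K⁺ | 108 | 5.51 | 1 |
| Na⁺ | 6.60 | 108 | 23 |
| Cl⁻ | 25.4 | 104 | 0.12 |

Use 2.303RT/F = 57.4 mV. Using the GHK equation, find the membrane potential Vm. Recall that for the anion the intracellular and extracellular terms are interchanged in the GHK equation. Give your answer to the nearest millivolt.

Vm = 57.4 · log₁₀[(Σ P·[cation]ₒ + Σ P·[anion]ᵢ) / (Σ P·[cation]ᵢ + Σ P·[anion]ₒ)]
Numerator = 1×5.51 + 23×108 + 0.12×25.4 = 2493
Denominator = 1×108 + 23×6.60 + 0.12×104 = 272.3
Vm = 57.4 · log₁₀(9.1544) = 57.4 × (0.9616) = 55.20 mV

55 mV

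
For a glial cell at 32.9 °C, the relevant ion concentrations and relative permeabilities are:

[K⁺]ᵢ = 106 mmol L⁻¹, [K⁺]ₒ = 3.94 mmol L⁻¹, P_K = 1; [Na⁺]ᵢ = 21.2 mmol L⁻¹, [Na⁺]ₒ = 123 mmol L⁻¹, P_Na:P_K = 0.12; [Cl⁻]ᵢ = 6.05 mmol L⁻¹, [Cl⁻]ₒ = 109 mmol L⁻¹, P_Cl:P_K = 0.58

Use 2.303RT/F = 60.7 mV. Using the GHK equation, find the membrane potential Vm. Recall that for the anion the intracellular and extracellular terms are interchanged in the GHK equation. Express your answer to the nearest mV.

Vm = 60.7 · log₁₀[(Σ P·[cation]ₒ + Σ P·[anion]ᵢ) / (Σ P·[cation]ᵢ + Σ P·[anion]ₒ)]
Numerator = 1×3.94 + 0.12×123 + 0.58×6.05 = 22.21
Denominator = 1×106 + 0.12×21.2 + 0.58×109 = 171.8
Vm = 60.7 · log₁₀(0.1293) = 60.7 × (-0.8884) = -53.93 mV

-54 mV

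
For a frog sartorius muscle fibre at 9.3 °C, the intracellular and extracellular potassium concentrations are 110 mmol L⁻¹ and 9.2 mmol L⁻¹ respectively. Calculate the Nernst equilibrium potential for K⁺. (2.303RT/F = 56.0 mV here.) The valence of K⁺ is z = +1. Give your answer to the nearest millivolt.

-60 mV

E = (56.0/z) · log₁₀([K⁺]_out/[K⁺]_in) with z = +1.
= (56.0/1) · log₁₀(9.2/110) = 56.00 · log₁₀(0.08364)
= 56.00 · (-1.0776) = -60.35 mV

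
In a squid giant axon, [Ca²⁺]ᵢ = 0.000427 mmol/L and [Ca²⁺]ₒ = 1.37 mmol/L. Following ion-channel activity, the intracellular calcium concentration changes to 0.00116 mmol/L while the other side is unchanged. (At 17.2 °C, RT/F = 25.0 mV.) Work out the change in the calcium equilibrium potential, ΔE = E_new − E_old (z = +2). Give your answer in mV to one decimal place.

E_old = (25.0/2)·ln(1.37/0.000427) = 100.92 mV
E_new = (25.0/2)·ln(1.37/0.00116) = 88.43 mV
ΔE = 88.43 − (100.92) = -12.49 mV

-12.5 mV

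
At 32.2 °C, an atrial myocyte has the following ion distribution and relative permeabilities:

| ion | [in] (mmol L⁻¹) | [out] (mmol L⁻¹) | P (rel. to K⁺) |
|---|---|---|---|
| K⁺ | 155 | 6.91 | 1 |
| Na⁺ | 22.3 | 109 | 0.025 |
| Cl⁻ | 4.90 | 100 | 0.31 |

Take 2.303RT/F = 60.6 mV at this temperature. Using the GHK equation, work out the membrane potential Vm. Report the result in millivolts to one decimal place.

Vm = 60.6 · log₁₀[(Σ P·[cation]ₒ + Σ P·[anion]ᵢ) / (Σ P·[cation]ᵢ + Σ P·[anion]ₒ)]
Numerator = 1×6.91 + 0.025×109 + 0.31×4.90 = 11.15
Denominator = 1×155 + 0.025×22.3 + 0.31×100 = 186.6
Vm = 60.6 · log₁₀(0.059789) = 60.6 × (-1.2234) = -74.14 mV

-74.1 mV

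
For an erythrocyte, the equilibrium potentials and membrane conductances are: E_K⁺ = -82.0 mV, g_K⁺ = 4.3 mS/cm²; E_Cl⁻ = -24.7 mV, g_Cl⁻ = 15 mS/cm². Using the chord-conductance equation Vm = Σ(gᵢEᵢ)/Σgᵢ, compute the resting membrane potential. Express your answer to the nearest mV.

-37 mV

Σ gᵢEᵢ = 4.3·(-82.0) + 15·(-24.7) = -723.10
Σ gᵢ = 4.3 + 15 = 19.3
Vm = -723.10 / 19.3 = -37.47 mV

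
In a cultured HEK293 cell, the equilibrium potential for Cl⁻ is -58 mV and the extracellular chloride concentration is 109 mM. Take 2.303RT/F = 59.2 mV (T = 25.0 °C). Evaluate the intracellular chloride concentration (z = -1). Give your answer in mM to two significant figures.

Nernst: E = (59.2/-1) · log₁₀([out]/[in]), so log₁₀([out]/[in]) = -58.0 × -1 / 59.2 = 0.9797.
[out]/[in] = 10^(0.9797) = 9.544.
[in] = 109 / 9.544 = 11.42 mM.

11 mM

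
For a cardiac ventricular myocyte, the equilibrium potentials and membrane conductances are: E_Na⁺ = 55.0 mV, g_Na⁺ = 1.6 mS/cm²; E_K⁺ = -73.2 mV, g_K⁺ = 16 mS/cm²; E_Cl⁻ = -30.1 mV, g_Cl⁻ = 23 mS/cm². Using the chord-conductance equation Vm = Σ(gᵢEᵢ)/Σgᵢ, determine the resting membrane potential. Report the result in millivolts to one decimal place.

Σ gᵢEᵢ = 1.6·(55.0) + 16·(-73.2) + 23·(-30.1) = -1775.50
Σ gᵢ = 1.6 + 16 + 23 = 40.6
Vm = -1775.50 / 40.6 = -43.73 mV

-43.7 mV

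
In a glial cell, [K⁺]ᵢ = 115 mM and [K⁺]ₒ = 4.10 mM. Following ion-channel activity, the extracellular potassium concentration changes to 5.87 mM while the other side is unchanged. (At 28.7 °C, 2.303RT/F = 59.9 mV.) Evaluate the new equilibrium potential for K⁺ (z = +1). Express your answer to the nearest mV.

After the shift: [K⁺]_out = 5.87, [K⁺]_in = 115 mM.
E_new = (59.9/1)·log₁₀(5.87/115) = 59.90 · (-1.2921) = -77.39 mV

-77 mV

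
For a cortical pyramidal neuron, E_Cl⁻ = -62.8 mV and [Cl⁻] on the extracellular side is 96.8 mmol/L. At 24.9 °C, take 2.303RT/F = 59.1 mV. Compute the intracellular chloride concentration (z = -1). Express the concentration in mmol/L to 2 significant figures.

Nernst: E = (59.1/-1) · log₁₀([out]/[in]), so log₁₀([out]/[in]) = -62.8 × -1 / 59.1 = 1.0626.
[out]/[in] = 10^(1.0626) = 11.55.
[in] = 96.8 / 11.55 = 8.38 mmol/L.

8.4 mmol/L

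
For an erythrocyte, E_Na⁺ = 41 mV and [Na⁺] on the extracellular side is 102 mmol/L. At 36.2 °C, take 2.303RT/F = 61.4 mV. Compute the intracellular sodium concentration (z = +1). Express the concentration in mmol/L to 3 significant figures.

Nernst: E = (61.4/1) · log₁₀([out]/[in]), so log₁₀([out]/[in]) = 41.0 × 1 / 61.4 = 0.6678.
[out]/[in] = 10^(0.6678) = 4.653.
[in] = 102 / 4.653 = 21.92 mmol/L.

21.9 mmol/L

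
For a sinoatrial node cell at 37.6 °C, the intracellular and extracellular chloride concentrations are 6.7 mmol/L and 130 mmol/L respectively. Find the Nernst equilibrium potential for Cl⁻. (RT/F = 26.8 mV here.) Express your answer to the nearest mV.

-79 mV

E = (26.8/z) · ln([Cl⁻]_out/[Cl⁻]_in) with z = -1.
For an anion, dividing by z = -1 reverses the sign.
= (26.8/-1) · ln(130/6.7) = -26.80 · ln(19.4)
= -26.80 · (2.9654) = -79.47 mV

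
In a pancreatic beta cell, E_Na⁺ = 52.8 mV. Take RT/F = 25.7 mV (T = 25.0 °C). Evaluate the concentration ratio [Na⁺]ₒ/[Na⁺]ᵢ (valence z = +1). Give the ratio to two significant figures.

7.8

ln([out]/[in]) = E·z/(25.7) = 52.8 × 1 / 25.7 = 2.0545
[out]/[in] = e^(2.0545) = 7.803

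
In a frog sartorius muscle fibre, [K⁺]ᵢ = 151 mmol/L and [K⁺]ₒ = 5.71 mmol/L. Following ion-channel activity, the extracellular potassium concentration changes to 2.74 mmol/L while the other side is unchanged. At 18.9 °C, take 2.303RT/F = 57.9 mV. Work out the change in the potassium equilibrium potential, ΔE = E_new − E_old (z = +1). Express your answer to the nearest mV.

-18 mV

E_old = (57.9/1)·log₁₀(5.71/151) = -82.35 mV
E_new = (57.9/1)·log₁₀(2.74/151) = -100.82 mV
ΔE = -100.82 − (-82.35) = -18.46 mV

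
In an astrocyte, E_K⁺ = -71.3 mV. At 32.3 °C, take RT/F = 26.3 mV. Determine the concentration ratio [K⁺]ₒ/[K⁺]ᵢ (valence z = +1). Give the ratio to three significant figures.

ln([out]/[in]) = E·z/(26.3) = -71.3 × 1 / 26.3 = -2.7110
[out]/[in] = e^(-2.7110) = 0.06647

0.0665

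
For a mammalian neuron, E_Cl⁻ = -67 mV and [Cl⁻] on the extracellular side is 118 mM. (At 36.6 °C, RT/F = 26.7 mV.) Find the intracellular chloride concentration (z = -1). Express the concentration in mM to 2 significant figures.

9.6 mM

Nernst: E = (26.7/-1) · ln([out]/[in]), so ln([out]/[in]) = -67.0 × -1 / 26.7 = 2.5094.
[out]/[in] = e^(2.5094) = 12.3.
[in] = 118 / 12.3 = 9.596 mM.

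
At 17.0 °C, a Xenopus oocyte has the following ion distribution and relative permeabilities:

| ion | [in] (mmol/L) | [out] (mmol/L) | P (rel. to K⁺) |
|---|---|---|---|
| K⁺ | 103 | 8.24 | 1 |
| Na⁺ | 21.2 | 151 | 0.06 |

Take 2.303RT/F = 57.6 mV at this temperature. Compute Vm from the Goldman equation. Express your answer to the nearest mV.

Vm = 57.6 · log₁₀[(Σ P·[cation]ₒ + Σ P·[anion]ᵢ) / (Σ P·[cation]ᵢ + Σ P·[anion]ₒ)]
Numerator = 1×8.24 + 0.06×151 = 17.3
Denominator = 1×103 + 0.06×21.2 = 104.3
Vm = 57.6 · log₁₀(0.16591) = 57.6 × (-0.7801) = -44.94 mV

-45 mV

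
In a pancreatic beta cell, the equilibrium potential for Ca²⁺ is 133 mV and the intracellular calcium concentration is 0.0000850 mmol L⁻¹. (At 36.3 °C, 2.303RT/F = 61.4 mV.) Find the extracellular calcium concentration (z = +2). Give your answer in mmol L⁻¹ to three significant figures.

1.83 mmol L⁻¹

Nernst: E = (61.4/2) · log₁₀([out]/[in]), so log₁₀([out]/[in]) = 133.0 × 2 / 61.4 = 4.3322.
[out]/[in] = 10^(4.3322) = 2.149e+04.
[out] = 2.149e+04 × 0.0000850 = 1.827 mmol L⁻¹.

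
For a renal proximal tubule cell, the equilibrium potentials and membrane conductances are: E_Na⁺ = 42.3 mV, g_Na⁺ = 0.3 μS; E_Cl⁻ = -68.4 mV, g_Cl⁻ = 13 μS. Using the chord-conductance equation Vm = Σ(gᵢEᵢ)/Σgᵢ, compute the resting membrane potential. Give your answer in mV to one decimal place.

Σ gᵢEᵢ = 0.3·(42.3) + 13·(-68.4) = -876.51
Σ gᵢ = 0.3 + 13 = 13.3
Vm = -876.51 / 13.3 = -65.90 mV

-65.9 mV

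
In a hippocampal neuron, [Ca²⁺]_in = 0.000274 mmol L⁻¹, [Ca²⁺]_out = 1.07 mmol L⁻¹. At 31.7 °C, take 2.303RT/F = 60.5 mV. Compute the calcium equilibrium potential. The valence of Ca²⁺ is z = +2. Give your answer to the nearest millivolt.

E = (60.5/z) · log₁₀([Ca²⁺]_out/[Ca²⁺]_in) with z = +2.
= (60.5/2) · log₁₀(1.07/0.000274) = 30.25 · log₁₀(3905)
= 30.25 · (3.5916) = 108.65 mV

109 mV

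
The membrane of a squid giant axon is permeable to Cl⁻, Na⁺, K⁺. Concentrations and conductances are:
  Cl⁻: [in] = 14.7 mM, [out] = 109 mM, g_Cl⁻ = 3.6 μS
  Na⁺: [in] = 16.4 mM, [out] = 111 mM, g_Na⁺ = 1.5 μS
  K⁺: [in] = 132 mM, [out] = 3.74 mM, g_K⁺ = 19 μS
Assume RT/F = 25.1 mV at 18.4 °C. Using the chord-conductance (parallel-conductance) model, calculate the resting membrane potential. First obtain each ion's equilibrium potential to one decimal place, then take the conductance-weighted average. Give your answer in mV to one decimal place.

E_Cl⁻ = (25.1/-1)·ln(109/14.7) = -50.3 mV
E_Na⁺ = (25.1/1)·ln(111/16.4) = 48.0 mV
E_K⁺ = (25.1/1)·ln(3.74/132) = -89.4 mV
Vm = (Σ gᵢEᵢ)/(Σ gᵢ) = (3.6·-50.3 + 1.5·48.0 + 19·-89.4) / (3.6 + 1.5 + 19)
= -1807.68 / 24.1 = -75.01 mV

-75.0 mV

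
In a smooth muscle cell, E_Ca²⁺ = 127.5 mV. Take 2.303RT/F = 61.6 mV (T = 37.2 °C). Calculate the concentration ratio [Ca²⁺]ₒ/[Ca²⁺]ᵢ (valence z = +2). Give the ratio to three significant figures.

13800

log₁₀([out]/[in]) = E·z/(61.6) = 127.5 × 2 / 61.6 = 4.1396
[out]/[in] = 10^(4.1396) = 1.379e+04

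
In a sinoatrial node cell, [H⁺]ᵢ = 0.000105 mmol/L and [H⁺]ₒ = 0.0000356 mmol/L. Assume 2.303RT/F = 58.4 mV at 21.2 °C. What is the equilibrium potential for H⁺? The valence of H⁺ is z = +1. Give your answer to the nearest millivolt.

-27 mV

E = (58.4/z) · log₁₀([H⁺]_out/[H⁺]_in) with z = +1.
= (58.4/1) · log₁₀(0.0000356/0.000105) = 58.40 · log₁₀(0.339)
= 58.40 · (-0.4697) = -27.43 mV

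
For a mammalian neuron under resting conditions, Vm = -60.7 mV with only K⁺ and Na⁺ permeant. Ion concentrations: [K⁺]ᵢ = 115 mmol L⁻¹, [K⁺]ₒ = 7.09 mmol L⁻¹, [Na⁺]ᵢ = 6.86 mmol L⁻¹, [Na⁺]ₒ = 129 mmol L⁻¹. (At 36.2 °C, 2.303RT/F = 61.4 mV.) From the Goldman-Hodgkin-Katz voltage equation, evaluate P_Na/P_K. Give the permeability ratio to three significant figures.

0.0368

Let α = P_Na/P_K. GHK: Vm = 61.4·log₁₀[(Kₒ + α·Naₒ)/(Kᵢ + α·Naᵢ)].
10^(Vm/61.4) = 10^(-60.7/61.4) = 0.10266
So 0.10266·(Kᵢ + α·Naᵢ) = Kₒ + α·Naₒ → α = (0.10266·115.0 − 7.09) / (129.0 − 0.10266·6.86)
α = (11.81 − 7.09) / (129.0 − 0.7042) = 4.716/128.3 = 0.03676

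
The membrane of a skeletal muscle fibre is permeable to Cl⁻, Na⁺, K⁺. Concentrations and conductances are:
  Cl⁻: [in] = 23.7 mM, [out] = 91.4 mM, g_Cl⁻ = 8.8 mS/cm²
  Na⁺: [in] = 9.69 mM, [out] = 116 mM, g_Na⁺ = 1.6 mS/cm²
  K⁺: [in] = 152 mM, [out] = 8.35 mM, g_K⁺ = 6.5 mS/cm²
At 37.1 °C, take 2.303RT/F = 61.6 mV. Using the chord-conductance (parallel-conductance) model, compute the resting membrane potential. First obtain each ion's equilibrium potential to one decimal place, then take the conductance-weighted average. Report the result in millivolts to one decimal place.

-42.4 mV

E_Cl⁻ = (61.6/-1)·log₁₀(91.4/23.7) = -36.1 mV
E_Na⁺ = (61.6/1)·log₁₀(116/9.69) = 66.4 mV
E_K⁺ = (61.6/1)·log₁₀(8.35/152) = -77.6 mV
Vm = (Σ gᵢEᵢ)/(Σ gᵢ) = (8.8·-36.1 + 1.6·66.4 + 6.5·-77.6) / (8.8 + 1.6 + 6.5)
= -715.84 / 16.9 = -42.36 mV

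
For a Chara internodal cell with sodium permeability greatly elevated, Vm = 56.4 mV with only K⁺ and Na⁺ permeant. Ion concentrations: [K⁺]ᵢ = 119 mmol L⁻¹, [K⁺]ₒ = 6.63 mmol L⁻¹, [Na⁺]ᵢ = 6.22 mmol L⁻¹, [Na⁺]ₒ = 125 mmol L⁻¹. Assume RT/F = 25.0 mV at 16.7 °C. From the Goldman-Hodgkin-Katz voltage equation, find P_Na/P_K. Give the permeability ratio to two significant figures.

17

Let α = P_Na/P_K. GHK: Vm = 25.0·ln[(Kₒ + α·Naₒ)/(Kᵢ + α·Naᵢ)].
e^(Vm/25.0) = e^(56.4/25.0) = 9.5448
So 9.5448·(Kᵢ + α·Naᵢ) = Kₒ + α·Naₒ → α = (9.5448·119.0 − 6.63) / (125.0 − 9.5448·6.22)
α = (1136 − 6.63) / (125.0 − 59.37) = 1129/65.63 = 17.21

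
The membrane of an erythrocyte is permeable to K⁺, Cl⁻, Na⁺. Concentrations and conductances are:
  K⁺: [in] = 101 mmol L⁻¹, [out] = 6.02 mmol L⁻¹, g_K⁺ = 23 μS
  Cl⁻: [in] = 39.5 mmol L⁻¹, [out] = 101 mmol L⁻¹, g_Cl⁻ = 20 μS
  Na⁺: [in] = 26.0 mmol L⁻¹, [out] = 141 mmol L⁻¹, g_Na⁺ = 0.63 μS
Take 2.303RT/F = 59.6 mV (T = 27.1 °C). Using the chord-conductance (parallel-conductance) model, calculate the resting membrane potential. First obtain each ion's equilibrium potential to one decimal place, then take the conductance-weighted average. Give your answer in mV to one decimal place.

E_K⁺ = (59.6/1)·log₁₀(6.02/101) = -73.0 mV
E_Cl⁻ = (59.6/-1)·log₁₀(101/39.5) = -24.3 mV
E_Na⁺ = (59.6/1)·log₁₀(141/26.0) = 43.8 mV
Vm = (Σ gᵢEᵢ)/(Σ gᵢ) = (23·-73.0 + 20·-24.3 + 0.63·43.8) / (23 + 20 + 0.63)
= -2137.41 / 43.63 = -48.99 mV

-49.0 mV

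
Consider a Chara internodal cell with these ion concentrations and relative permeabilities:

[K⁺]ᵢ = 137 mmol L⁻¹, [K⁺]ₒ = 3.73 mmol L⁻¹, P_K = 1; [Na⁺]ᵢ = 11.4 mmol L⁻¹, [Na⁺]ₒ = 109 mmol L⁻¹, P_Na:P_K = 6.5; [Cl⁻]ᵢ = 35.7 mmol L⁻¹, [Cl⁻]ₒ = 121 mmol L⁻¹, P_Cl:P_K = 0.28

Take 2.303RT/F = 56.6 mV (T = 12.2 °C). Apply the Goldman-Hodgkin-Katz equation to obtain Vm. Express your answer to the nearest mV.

27 mV

Vm = 56.6 · log₁₀[(Σ P·[cation]ₒ + Σ P·[anion]ᵢ) / (Σ P·[cation]ᵢ + Σ P·[anion]ₒ)]
Numerator = 1×3.73 + 6.5×109 + 0.28×35.7 = 722.2
Denominator = 1×137 + 6.5×11.4 + 0.28×121 = 245
Vm = 56.6 · log₁₀(2.9481) = 56.6 × (0.4695) = 26.58 mV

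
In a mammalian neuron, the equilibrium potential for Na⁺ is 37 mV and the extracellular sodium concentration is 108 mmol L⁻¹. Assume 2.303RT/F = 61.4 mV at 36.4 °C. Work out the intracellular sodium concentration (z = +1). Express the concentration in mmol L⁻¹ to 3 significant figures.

27.0 mmol L⁻¹

Nernst: E = (61.4/1) · log₁₀([out]/[in]), so log₁₀([out]/[in]) = 37.0 × 1 / 61.4 = 0.6026.
[out]/[in] = 10^(0.6026) = 4.005.
[in] = 108 / 4.005 = 26.97 mmol L⁻¹.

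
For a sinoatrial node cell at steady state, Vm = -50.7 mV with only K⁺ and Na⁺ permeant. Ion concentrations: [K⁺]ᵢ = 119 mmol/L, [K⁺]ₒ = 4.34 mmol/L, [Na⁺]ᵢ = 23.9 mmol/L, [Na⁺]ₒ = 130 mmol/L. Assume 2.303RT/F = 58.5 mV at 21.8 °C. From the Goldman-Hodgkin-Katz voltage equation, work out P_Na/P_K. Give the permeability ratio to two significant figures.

0.093

Let α = P_Na/P_K. GHK: Vm = 58.5·log₁₀[(Kₒ + α·Naₒ)/(Kᵢ + α·Naᵢ)].
10^(Vm/58.5) = 10^(-50.7/58.5) = 0.13594
So 0.13594·(Kᵢ + α·Naᵢ) = Kₒ + α·Naₒ → α = (0.13594·119.0 − 4.34) / (130.0 − 0.13594·23.9)
α = (16.18 − 4.34) / (130.0 − 3.249) = 11.84/126.8 = 0.09338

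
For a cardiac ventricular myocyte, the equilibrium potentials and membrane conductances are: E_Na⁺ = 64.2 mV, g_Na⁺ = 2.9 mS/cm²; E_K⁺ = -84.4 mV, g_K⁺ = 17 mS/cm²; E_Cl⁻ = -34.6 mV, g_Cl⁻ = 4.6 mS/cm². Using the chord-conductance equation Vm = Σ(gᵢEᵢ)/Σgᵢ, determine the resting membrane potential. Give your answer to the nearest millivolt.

Σ gᵢEᵢ = 2.9·(64.2) + 17·(-84.4) + 4.6·(-34.6) = -1407.78
Σ gᵢ = 2.9 + 17 + 4.6 = 24.5
Vm = -1407.78 / 24.5 = -57.46 mV

-57 mV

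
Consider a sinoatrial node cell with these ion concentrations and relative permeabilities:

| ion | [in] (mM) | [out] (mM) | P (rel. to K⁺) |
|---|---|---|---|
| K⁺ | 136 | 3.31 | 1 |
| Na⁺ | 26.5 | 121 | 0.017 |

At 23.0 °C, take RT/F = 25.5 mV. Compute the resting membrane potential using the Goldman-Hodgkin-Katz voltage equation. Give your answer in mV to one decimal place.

Vm = 25.5 · ln[(Σ P·[cation]ₒ + Σ P·[anion]ᵢ) / (Σ P·[cation]ᵢ + Σ P·[anion]ₒ)]
Numerator = 1×3.31 + 0.017×121 = 5.367
Denominator = 1×136 + 0.017×26.5 = 136.5
Vm = 25.5 · ln(0.039333) = 25.5 × (-3.2357) = -82.51 mV

-82.5 mV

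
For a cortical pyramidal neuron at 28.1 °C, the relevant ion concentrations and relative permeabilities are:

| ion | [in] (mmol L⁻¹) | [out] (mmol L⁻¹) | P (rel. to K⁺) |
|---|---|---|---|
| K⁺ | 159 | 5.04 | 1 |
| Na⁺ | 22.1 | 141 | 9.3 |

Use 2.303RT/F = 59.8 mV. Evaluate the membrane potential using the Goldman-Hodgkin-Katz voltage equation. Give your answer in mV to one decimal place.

33.3 mV

Vm = 59.8 · log₁₀[(Σ P·[cation]ₒ + Σ P·[anion]ᵢ) / (Σ P·[cation]ᵢ + Σ P·[anion]ₒ)]
Numerator = 1×5.04 + 9.3×141 = 1316
Denominator = 1×159 + 9.3×22.1 = 364.5
Vm = 59.8 · log₁₀(3.6111) = 59.8 × (0.5576) = 33.35 mV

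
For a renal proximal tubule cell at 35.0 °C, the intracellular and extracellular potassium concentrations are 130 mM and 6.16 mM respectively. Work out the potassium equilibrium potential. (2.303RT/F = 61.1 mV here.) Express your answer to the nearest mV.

-81 mV

E = (61.1/z) · log₁₀([K⁺]_out/[K⁺]_in) with z = +1.
= (61.1/1) · log₁₀(6.16/130) = 61.10 · log₁₀(0.04738)
= 61.10 · (-1.3244) = -80.92 mV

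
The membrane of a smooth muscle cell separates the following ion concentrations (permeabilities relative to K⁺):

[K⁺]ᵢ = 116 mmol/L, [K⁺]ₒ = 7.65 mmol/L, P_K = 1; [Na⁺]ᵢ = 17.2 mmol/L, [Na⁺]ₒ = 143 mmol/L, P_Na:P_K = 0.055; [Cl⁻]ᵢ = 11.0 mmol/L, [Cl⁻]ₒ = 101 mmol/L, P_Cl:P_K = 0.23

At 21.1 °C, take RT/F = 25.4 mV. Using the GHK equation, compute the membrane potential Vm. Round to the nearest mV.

Vm = 25.4 · ln[(Σ P·[cation]ₒ + Σ P·[anion]ᵢ) / (Σ P·[cation]ᵢ + Σ P·[anion]ₒ)]
Numerator = 1×7.65 + 0.055×143 + 0.23×11.0 = 18.05
Denominator = 1×116 + 0.055×17.2 + 0.23×101 = 140.2
Vm = 25.4 · ln(0.12873) = 25.4 × (-2.0500) = -52.07 mV

-52 mV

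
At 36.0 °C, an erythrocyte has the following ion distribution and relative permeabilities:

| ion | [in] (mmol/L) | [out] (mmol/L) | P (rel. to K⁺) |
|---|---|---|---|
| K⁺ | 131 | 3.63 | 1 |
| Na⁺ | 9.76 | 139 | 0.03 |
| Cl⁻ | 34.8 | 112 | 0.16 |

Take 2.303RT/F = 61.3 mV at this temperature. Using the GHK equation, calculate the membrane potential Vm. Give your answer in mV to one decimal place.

-64.2 mV

Vm = 61.3 · log₁₀[(Σ P·[cation]ₒ + Σ P·[anion]ᵢ) / (Σ P·[cation]ᵢ + Σ P·[anion]ₒ)]
Numerator = 1×3.63 + 0.03×139 + 0.16×34.8 = 13.37
Denominator = 1×131 + 0.03×9.76 + 0.16×112 = 149.2
Vm = 61.3 · log₁₀(0.08959) = 61.3 × (-1.0477) = -64.23 mV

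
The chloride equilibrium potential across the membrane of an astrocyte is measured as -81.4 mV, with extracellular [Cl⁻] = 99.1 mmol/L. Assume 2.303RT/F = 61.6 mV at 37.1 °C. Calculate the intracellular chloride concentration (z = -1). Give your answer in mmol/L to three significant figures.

Nernst: E = (61.6/-1) · log₁₀([out]/[in]), so log₁₀([out]/[in]) = -81.4 × -1 / 61.6 = 1.3214.
[out]/[in] = 10^(1.3214) = 20.96.
[in] = 99.1 / 20.96 = 4.728 mmol/L.

4.73 mmol/L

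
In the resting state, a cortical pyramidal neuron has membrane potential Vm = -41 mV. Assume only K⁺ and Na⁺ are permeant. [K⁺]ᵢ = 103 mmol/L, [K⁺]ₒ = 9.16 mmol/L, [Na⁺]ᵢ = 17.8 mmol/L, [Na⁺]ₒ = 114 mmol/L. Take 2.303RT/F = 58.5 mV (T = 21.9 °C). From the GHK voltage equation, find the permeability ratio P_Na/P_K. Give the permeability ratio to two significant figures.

0.10

Let α = P_Na/P_K. GHK: Vm = 58.5·log₁₀[(Kₒ + α·Naₒ)/(Kᵢ + α·Naᵢ)].
10^(Vm/58.5) = 10^(-41.0/58.5) = 0.19913
So 0.19913·(Kᵢ + α·Naᵢ) = Kₒ + α·Naₒ → α = (0.19913·103.0 − 9.16) / (114.0 − 0.19913·17.8)
α = (20.51 − 9.16) / (114.0 − 3.545) = 11.35/110.5 = 0.1028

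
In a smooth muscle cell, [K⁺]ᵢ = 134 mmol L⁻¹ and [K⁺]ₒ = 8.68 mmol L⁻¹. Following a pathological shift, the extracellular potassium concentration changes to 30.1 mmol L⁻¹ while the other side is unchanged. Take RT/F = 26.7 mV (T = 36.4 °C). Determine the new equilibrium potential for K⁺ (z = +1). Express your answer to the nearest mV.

-40 mV

After the shift: [K⁺]_out = 30.1, [K⁺]_in = 134 mmol L⁻¹.
E_new = (26.7/1)·ln(30.1/134) = 26.70 · (-1.4933) = -39.87 mV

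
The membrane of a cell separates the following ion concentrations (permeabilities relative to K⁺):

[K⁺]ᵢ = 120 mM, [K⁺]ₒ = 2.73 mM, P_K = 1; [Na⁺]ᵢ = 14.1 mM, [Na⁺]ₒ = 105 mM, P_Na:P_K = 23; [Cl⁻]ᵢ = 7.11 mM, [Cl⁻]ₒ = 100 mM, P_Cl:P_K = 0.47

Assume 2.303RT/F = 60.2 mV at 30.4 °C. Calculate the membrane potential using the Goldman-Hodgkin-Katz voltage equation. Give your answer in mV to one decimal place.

41.7 mV

Vm = 60.2 · log₁₀[(Σ P·[cation]ₒ + Σ P·[anion]ᵢ) / (Σ P·[cation]ᵢ + Σ P·[anion]ₒ)]
Numerator = 1×2.73 + 23×105 + 0.47×7.11 = 2421
Denominator = 1×120 + 23×14.1 + 0.47×100 = 491.3
Vm = 60.2 · log₁₀(4.9279) = 60.2 × (0.6927) = 41.70 mV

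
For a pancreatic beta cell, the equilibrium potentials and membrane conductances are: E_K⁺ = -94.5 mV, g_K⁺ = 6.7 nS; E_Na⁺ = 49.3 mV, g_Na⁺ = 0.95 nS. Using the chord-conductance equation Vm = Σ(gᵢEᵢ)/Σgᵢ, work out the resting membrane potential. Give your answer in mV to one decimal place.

Σ gᵢEᵢ = 6.7·(-94.5) + 0.95·(49.3) = -586.31
Σ gᵢ = 6.7 + 0.95 = 7.65
Vm = -586.31 / 7.65 = -76.64 mV

-76.6 mV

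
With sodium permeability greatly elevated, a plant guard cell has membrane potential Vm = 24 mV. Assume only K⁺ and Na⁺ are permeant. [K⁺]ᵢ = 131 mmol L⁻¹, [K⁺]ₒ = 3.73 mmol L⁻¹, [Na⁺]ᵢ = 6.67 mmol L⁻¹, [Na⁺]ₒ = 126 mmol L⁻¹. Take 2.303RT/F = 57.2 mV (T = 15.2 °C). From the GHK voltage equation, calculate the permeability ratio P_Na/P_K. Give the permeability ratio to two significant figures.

Let α = P_Na/P_K. GHK: Vm = 57.2·log₁₀[(Kₒ + α·Naₒ)/(Kᵢ + α·Naᵢ)].
10^(Vm/57.2) = 10^(24.0/57.2) = 2.6277
So 2.6277·(Kᵢ + α·Naᵢ) = Kₒ + α·Naₒ → α = (2.6277·131.0 − 3.73) / (126.0 − 2.6277·6.67)
α = (344.2 − 3.73) / (126.0 − 17.53) = 340.5/108.5 = 3.139

3.1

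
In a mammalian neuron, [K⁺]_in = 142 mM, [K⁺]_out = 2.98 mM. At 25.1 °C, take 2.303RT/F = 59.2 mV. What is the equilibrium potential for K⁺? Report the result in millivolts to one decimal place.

-99.3 mV

E = (59.2/z) · log₁₀([K⁺]_out/[K⁺]_in) with z = +1.
= (59.2/1) · log₁₀(2.98/142) = 59.20 · log₁₀(0.02099)
= 59.20 · (-1.6781) = -99.34 mV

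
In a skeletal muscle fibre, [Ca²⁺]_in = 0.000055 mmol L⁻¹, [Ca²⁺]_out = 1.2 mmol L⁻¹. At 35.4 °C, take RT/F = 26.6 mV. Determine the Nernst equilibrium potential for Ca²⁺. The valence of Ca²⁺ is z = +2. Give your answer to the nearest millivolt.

E = (26.6/z) · ln([Ca²⁺]_out/[Ca²⁺]_in) with z = +2.
= (26.6/2) · ln(1.2/0.000055) = 13.30 · ln(2.182e+04)
= 13.30 · (9.9905) = 132.87 mV

133 mV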